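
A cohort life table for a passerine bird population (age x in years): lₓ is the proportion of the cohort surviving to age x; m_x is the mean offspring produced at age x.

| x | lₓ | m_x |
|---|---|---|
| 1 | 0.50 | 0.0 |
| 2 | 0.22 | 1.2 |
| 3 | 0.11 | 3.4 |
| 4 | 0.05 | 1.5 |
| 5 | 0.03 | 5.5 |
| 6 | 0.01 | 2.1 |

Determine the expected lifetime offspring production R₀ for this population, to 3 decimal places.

0.899

R₀ = Σ lₓ m_x:
  age 1: 0.50 × 0.0 = 0.0000
  age 2: 0.22 × 1.2 = 0.2640
  age 3: 0.11 × 3.4 = 0.3740
  age 4: 0.05 × 1.5 = 0.0750
  age 5: 0.03 × 5.5 = 0.1650
  age 6: 0.01 × 2.1 = 0.0210
R₀ = 0.0000 + 0.2640 + 0.3740 + 0.0750 + 0.1650 + 0.0210 = 0.8990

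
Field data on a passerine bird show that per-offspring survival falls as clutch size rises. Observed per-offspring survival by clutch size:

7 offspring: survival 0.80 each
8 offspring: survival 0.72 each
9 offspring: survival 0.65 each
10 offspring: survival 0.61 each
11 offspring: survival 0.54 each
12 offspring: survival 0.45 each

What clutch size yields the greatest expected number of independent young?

Expected independent young = c × s(c):
  c=7: 7 × 0.80 = 5.600
  c=8: 8 × 0.72 = 5.760
  c=9: 9 × 0.65 = 5.850
  c=10: 10 × 0.61 = 6.100
  c=11: 11 × 0.54 = 5.940
  c=12: 12 × 0.45 = 5.400
Maximum at c = 10 (6.100 independent young).

10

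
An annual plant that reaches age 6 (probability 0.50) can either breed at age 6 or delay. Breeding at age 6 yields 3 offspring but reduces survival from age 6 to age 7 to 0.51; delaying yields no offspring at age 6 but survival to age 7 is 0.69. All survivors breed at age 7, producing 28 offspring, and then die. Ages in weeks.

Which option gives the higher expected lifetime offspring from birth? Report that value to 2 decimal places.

9.66

breed at age 6: R₀ = 0.50 × (3 + 0.51 × 28) = 0.50 × 17.2800 = 8.6400
delay to age 7: R₀ = 0.50 × (0.69 × 28) = 0.50 × 19.3200 = 9.6600
Higher: delay to age 7 (9.6600).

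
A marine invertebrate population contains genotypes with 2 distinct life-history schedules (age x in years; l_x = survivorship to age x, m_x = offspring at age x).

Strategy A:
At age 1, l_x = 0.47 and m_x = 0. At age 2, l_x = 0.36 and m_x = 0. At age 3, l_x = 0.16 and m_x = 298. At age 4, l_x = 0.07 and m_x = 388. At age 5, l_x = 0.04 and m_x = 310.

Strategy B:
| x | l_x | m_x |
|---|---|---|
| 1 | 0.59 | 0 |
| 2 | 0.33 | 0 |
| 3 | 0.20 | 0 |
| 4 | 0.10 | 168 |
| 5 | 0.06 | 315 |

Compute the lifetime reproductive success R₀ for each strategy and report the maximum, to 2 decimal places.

Strategy A: R₀ = 0.47×0 + 0.36×0 + 0.16×298 + 0.07×388 + 0.04×310 = 87.2400
Strategy B: R₀ = 0.59×0 + 0.33×0 + 0.20×0 + 0.10×168 + 0.06×315 = 35.7000
Highest R₀: strategy A with 87.2400.

87.24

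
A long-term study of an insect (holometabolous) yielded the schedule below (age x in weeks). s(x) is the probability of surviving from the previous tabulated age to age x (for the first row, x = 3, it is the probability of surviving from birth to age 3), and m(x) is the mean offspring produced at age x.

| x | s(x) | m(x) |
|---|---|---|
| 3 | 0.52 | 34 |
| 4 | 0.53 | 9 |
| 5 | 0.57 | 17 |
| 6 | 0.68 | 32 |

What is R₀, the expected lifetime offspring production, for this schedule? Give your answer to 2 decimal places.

26.25

Survivorship from birth: l_x = s_3·s_4·…·s_x.
  l_3 = 0.52000
  l_4 = 0.27560
  l_5 = 0.15709
  l_6 = 0.10682
R₀ = Σ l_x m(x):
  age 3: 0.52000 × 34 = 17.6800
  age 4: 0.27560 × 9 = 2.4804
  age 5: 0.15709 × 17 = 2.6705
  age 6: 0.10682 × 32 = 3.4182
R₀ = 17.6800 + 2.4804 + 2.6705 + 3.4182 = 26.2492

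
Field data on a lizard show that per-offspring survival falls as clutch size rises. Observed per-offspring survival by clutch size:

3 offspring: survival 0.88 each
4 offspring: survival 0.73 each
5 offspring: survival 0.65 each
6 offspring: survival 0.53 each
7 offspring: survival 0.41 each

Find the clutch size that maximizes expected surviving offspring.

5

Expected surviving offspring = c × s(c):
  c=3: 3 × 0.88 = 2.640
  c=4: 4 × 0.73 = 2.920
  c=5: 5 × 0.65 = 3.250
  c=6: 6 × 0.53 = 3.180
  c=7: 7 × 0.41 = 2.870
Maximum at c = 5 (3.250 surviving offspring).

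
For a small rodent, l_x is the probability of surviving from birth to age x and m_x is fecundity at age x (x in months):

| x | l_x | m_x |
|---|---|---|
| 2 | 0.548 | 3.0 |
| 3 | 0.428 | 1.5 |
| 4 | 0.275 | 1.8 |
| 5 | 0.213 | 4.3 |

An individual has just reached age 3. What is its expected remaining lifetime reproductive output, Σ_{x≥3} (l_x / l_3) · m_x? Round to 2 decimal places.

l_3 = 0.428. Conditional survival from age 3 to x is l_x / l_3.
  x=3: (0.428/0.428) × 1.5 = 1.5000
  x=4: (0.275/0.428) × 1.8 = 1.1565
  x=5: (0.213/0.428) × 4.3 = 2.1400
Sum = 1.5000 + 1.1565 + 2.1400 = 4.7965

4.80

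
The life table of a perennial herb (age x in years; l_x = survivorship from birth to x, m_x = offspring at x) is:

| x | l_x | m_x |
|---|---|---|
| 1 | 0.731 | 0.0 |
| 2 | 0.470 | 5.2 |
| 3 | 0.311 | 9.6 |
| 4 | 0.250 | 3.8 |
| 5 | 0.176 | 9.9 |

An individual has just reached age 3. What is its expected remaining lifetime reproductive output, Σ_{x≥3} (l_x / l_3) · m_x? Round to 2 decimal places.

l_3 = 0.311. Conditional survival from age 3 to x is l_x / l_3.
  x=3: (0.311/0.311) × 9.6 = 9.6000
  x=4: (0.250/0.311) × 3.8 = 3.0547
  x=5: (0.176/0.311) × 9.9 = 5.6026
Sum = 9.6000 + 3.0547 + 5.6026 = 18.2572

18.26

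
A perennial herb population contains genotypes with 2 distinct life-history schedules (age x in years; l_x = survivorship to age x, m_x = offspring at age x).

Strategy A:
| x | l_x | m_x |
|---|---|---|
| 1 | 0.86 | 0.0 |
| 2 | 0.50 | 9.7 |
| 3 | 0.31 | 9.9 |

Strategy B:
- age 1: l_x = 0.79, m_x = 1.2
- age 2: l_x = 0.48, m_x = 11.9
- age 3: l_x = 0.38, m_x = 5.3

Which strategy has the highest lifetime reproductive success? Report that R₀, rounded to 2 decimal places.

Strategy A: R₀ = 0.86×0.0 + 0.50×9.7 + 0.31×9.9 = 7.9190
Strategy B: R₀ = 0.79×1.2 + 0.48×11.9 + 0.38×5.3 = 8.6740
Highest R₀: strategy B with 8.6740.

8.67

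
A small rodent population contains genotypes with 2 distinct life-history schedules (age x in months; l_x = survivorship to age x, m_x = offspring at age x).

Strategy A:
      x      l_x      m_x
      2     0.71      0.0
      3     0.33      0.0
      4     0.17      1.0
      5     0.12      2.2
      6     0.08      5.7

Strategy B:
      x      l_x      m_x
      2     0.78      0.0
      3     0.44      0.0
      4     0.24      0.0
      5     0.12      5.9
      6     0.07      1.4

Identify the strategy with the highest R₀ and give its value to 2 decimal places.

Strategy A: R₀ = 0.71×0.0 + 0.33×0.0 + 0.17×1.0 + 0.12×2.2 + 0.08×5.7 = 0.8900
Strategy B: R₀ = 0.78×0.0 + 0.44×0.0 + 0.24×0.0 + 0.12×5.9 + 0.07×1.4 = 0.8060
Highest R₀: strategy A with 0.8900.

0.89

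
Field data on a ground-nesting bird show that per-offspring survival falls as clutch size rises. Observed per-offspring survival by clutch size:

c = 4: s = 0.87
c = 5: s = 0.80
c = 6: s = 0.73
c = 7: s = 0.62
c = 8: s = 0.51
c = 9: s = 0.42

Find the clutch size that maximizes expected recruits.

Expected recruits = c × s(c):
  c=4: 4 × 0.87 = 3.480
  c=5: 5 × 0.80 = 4.000
  c=6: 6 × 0.73 = 4.380
  c=7: 7 × 0.62 = 4.340
  c=8: 8 × 0.51 = 4.080
  c=9: 9 × 0.42 = 3.780
Maximum at c = 6 (4.380 recruits).

6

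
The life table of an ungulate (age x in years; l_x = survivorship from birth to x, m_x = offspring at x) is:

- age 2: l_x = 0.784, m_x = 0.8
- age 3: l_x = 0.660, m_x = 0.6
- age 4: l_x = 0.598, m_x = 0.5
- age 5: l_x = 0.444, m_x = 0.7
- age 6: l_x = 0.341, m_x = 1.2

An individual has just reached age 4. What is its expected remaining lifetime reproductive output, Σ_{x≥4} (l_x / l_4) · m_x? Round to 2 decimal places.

l_4 = 0.598. Conditional survival from age 4 to x is l_x / l_4.
  x=4: (0.598/0.598) × 0.5 = 0.5000
  x=5: (0.444/0.598) × 0.7 = 0.5197
  x=6: (0.341/0.598) × 1.2 = 0.6843
Sum = 0.5000 + 0.5197 + 0.6843 = 1.7040

1.70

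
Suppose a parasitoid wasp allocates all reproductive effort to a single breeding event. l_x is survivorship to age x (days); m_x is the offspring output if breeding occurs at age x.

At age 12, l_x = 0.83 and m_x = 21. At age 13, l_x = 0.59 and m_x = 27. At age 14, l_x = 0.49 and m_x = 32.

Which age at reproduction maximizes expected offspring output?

12

Expected offspring if breeding at age x = l_x × m_x:
  age 12: 0.83 × 21 = 17.430
  age 13: 0.59 × 27 = 15.930
  age 14: 0.49 × 32 = 15.680
Maximum at age 12 (17.430).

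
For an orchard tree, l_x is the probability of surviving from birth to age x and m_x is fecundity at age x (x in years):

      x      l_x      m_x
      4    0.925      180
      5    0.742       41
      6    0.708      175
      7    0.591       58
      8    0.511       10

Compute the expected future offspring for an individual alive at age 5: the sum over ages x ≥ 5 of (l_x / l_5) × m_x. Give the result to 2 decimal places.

l_5 = 0.742. Conditional survival from age 5 to x is l_x / l_5.
  x=5: (0.742/0.742) × 41 = 41.0000
  x=6: (0.708/0.742) × 175 = 166.9811
  x=7: (0.591/0.742) × 58 = 46.1968
  x=8: (0.511/0.742) × 10 = 6.8868
Sum = 41.0000 + 166.9811 + 46.1968 + 6.8868 = 261.0647

261.06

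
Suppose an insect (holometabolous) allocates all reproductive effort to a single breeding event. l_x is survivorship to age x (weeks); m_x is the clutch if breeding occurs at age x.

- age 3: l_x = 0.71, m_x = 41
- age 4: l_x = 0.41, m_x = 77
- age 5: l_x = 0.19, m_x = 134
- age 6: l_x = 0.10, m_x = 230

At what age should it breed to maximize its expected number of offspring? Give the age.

4

Expected offspring if breeding at age x = l_x × m_x:
  age 3: 0.71 × 41 = 29.110
  age 4: 0.41 × 77 = 31.570
  age 5: 0.19 × 134 = 25.460
  age 6: 0.10 × 230 = 23.000
Maximum at age 4 (31.570).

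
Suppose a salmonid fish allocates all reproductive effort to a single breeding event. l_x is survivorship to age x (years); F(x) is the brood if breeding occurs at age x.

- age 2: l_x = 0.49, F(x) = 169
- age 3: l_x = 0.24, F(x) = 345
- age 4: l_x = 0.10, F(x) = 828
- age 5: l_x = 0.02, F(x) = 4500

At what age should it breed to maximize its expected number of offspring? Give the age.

Expected offspring if breeding at age x = l_x × F(x):
  age 2: 0.49 × 169 = 82.810
  age 3: 0.24 × 345 = 82.800
  age 4: 0.10 × 828 = 82.800
  age 5: 0.02 × 4500 = 90.000
Maximum at age 5 (90.000).

5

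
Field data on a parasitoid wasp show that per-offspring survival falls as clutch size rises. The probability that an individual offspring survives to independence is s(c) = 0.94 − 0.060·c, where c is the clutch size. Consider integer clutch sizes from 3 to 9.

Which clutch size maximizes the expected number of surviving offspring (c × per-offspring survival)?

8

Expected surviving offspring = c × s(c):
  c=3: 3 × 0.760 = 2.280
  c=4: 4 × 0.700 = 2.800
  c=5: 5 × 0.640 = 3.200
  c=6: 6 × 0.580 = 3.480
  c=7: 7 × 0.520 = 3.640
  c=8: 8 × 0.460 = 3.680
  c=9: 9 × 0.400 = 3.600
Maximum at c = 8 (3.680 surviving offspring).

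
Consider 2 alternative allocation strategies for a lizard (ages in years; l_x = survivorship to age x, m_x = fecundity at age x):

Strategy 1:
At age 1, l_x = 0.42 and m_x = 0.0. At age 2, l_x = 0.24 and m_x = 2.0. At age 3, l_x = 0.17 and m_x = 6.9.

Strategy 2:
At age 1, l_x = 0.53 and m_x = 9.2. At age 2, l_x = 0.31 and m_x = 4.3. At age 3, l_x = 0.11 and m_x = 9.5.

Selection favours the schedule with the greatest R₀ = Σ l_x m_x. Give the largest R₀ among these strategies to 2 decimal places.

7.25

Strategy 1: R₀ = 0.42×0.0 + 0.24×2.0 + 0.17×6.9 = 1.6530
Strategy 2: R₀ = 0.53×9.2 + 0.31×4.3 + 0.11×9.5 = 7.2540
Highest R₀: strategy 2 with 7.2540.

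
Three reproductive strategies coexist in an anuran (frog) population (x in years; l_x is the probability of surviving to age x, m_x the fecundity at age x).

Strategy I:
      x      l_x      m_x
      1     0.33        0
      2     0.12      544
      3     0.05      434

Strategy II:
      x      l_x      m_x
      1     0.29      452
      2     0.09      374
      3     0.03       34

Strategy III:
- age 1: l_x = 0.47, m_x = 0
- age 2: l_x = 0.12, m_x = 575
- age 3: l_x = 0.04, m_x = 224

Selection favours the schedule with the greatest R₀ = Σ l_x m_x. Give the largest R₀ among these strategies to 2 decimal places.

165.76

Strategy I: R₀ = 0.33×0 + 0.12×544 + 0.05×434 = 86.9800
Strategy II: R₀ = 0.29×452 + 0.09×374 + 0.03×34 = 165.7600
Strategy III: R₀ = 0.47×0 + 0.12×575 + 0.04×224 = 77.9600
Highest R₀: strategy II with 165.7600.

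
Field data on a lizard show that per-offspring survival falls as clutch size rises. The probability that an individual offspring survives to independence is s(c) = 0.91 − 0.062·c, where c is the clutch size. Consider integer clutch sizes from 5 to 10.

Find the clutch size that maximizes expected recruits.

7

Expected recruits = c × s(c):
  c=5: 5 × 0.600 = 3.000
  c=6: 6 × 0.538 = 3.228
  c=7: 7 × 0.476 = 3.332
  c=8: 8 × 0.414 = 3.312
  c=9: 9 × 0.352 = 3.168
  c=10: 10 × 0.290 = 2.900
Maximum at c = 7 (3.332 recruits).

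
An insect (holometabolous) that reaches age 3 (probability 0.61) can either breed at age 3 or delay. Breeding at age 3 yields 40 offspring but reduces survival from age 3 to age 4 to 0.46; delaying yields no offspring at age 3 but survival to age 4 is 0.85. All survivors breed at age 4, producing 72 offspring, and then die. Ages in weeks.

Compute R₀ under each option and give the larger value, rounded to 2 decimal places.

breed at age 3: R₀ = 0.61 × (40 + 0.46 × 72) = 0.61 × 73.1200 = 44.6032
delay to age 4: R₀ = 0.61 × (0.85 × 72) = 0.61 × 61.2000 = 37.3320
Higher: breed at age 3 (44.6032).

44.60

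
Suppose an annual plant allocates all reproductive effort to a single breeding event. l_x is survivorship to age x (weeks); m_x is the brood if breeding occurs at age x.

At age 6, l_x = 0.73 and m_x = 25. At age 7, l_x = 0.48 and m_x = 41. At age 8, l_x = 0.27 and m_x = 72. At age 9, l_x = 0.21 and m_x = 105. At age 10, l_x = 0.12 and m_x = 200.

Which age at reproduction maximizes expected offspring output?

10

Expected offspring if breeding at age x = l_x × m_x:
  age 6: 0.73 × 25 = 18.250
  age 7: 0.48 × 41 = 19.680
  age 8: 0.27 × 72 = 19.440
  age 9: 0.21 × 105 = 22.050
  age 10: 0.12 × 200 = 24.000
Maximum at age 10 (24.000).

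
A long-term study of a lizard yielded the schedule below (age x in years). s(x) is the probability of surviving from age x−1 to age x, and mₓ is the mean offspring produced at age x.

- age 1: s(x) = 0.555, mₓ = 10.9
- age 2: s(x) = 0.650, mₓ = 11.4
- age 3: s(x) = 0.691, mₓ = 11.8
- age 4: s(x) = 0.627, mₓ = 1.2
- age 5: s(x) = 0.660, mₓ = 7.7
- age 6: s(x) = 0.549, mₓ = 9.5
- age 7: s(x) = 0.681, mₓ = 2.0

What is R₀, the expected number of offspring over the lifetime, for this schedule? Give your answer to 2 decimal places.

Survivorship from birth: l_x = s_1·s_2·…·s_x.
  l_1 = 0.55500
  l_2 = 0.36075
  l_3 = 0.24928
  l_4 = 0.15630
  l_5 = 0.10316
  l_6 = 0.05663
  l_7 = 0.03857
R₀ = Σ l_x mₓ:
  age 1: 0.55500 × 10.9 = 6.0495
  age 2: 0.36075 × 11.4 = 4.1126
  age 3: 0.24928 × 11.8 = 2.9415
  age 4: 0.15630 × 1.2 = 0.1876
  age 5: 0.10316 × 7.7 = 0.7943
  age 6: 0.05663 × 9.5 = 0.5380
  age 7: 0.03857 × 2.0 = 0.0771
R₀ = 6.0495 + 4.1126 + 2.9415 + 0.1876 + 0.7943 + 0.5380 + 0.0771 = 14.7006

14.70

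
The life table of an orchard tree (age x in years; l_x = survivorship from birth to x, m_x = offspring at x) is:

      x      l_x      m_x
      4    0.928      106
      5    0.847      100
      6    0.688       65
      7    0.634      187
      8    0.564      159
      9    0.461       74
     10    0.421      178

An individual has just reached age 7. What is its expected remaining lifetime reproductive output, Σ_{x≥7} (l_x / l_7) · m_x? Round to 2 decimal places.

l_7 = 0.634. Conditional survival from age 7 to x is l_x / l_7.
  x=7: (0.634/0.634) × 187 = 187.0000
  x=8: (0.564/0.634) × 159 = 141.4448
  x=9: (0.461/0.634) × 74 = 53.8076
  x=10: (0.421/0.634) × 178 = 118.1987
Sum = 187.0000 + 141.4448 + 53.8076 + 118.1987 = 500.4511

500.45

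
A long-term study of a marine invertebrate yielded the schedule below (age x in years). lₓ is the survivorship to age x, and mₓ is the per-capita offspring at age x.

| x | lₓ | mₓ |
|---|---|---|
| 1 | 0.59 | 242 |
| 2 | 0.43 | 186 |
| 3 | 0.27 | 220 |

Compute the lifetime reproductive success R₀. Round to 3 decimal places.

R₀ = Σ lₓ mₓ:
  age 1: 0.59 × 242 = 142.7800
  age 2: 0.43 × 186 = 79.9800
  age 3: 0.27 × 220 = 59.4000
R₀ = 142.7800 + 79.9800 + 59.4000 = 282.1600

282.160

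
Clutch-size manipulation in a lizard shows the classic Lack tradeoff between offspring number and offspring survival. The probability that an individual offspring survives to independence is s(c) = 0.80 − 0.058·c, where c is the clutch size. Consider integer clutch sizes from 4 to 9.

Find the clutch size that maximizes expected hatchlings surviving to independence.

7

Expected hatchlings surviving to independence = c × s(c):
  c=4: 4 × 0.568 = 2.272
  c=5: 5 × 0.510 = 2.550
  c=6: 6 × 0.452 = 2.712
  c=7: 7 × 0.394 = 2.758
  c=8: 8 × 0.336 = 2.688
  c=9: 9 × 0.278 = 2.502
Maximum at c = 7 (2.758 hatchlings surviving to independence).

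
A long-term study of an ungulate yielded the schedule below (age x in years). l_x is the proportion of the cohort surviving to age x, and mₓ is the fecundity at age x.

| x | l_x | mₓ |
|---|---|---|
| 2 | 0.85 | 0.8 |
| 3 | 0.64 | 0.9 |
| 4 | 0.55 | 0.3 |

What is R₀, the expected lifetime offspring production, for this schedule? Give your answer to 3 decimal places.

R₀ = Σ l_x mₓ:
  age 2: 0.85 × 0.8 = 0.6800
  age 3: 0.64 × 0.9 = 0.5760
  age 4: 0.55 × 0.3 = 0.1650
R₀ = 0.6800 + 0.5760 + 0.1650 = 1.4210

1.421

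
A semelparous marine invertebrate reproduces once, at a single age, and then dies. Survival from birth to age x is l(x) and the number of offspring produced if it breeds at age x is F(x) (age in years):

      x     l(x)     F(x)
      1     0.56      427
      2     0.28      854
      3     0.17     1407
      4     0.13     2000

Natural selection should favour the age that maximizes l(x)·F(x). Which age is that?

Expected offspring if breeding at age x = l(x) × F(x):
  age 1: 0.56 × 427 = 239.120
  age 2: 0.28 × 854 = 239.120
  age 3: 0.17 × 1407 = 239.190
  age 4: 0.13 × 2000 = 260.000
Maximum at age 4 (260.000).

4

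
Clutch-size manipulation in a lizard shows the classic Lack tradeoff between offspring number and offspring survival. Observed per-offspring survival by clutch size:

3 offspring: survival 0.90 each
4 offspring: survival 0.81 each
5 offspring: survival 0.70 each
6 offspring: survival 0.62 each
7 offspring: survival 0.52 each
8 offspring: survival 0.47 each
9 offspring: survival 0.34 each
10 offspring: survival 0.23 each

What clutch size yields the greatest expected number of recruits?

Expected recruits = c × s(c):
  c=3: 3 × 0.90 = 2.700
  c=4: 4 × 0.81 = 3.240
  c=5: 5 × 0.70 = 3.500
  c=6: 6 × 0.62 = 3.720
  c=7: 7 × 0.52 = 3.640
  c=8: 8 × 0.47 = 3.760
  c=9: 9 × 0.34 = 3.060
  c=10: 10 × 0.23 = 2.300
Maximum at c = 8 (3.760 recruits).

8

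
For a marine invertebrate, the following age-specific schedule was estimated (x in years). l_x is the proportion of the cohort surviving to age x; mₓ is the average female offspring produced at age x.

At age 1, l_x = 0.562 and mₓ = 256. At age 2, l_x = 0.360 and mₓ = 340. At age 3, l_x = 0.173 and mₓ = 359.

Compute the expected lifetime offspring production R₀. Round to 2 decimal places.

R₀ = Σ l_x mₓ:
  age 1: 0.562 × 256 = 143.8720
  age 2: 0.360 × 340 = 122.4000
  age 3: 0.173 × 359 = 62.1070
R₀ = 143.8720 + 122.4000 + 62.1070 = 328.3790

328.38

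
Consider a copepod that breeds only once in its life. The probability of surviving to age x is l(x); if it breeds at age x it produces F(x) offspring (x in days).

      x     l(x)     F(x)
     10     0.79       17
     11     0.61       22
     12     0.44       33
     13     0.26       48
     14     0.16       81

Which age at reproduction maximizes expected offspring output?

12

Expected offspring if breeding at age x = l(x) × F(x):
  age 10: 0.79 × 17 = 13.430
  age 11: 0.61 × 22 = 13.420
  age 12: 0.44 × 33 = 14.520
  age 13: 0.26 × 48 = 12.480
  age 14: 0.16 × 81 = 12.960
Maximum at age 12 (14.520).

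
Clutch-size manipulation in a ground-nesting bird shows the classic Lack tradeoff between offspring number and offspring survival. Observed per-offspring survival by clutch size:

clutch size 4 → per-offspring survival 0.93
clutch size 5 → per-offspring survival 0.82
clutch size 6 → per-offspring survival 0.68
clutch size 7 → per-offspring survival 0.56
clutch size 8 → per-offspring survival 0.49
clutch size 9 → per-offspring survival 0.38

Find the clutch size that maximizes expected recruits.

5

Expected recruits = c × s(c):
  c=4: 4 × 0.93 = 3.720
  c=5: 5 × 0.82 = 4.100
  c=6: 6 × 0.68 = 4.080
  c=7: 7 × 0.56 = 3.920
  c=8: 8 × 0.49 = 3.920
  c=9: 9 × 0.38 = 3.420
Maximum at c = 5 (4.100 recruits).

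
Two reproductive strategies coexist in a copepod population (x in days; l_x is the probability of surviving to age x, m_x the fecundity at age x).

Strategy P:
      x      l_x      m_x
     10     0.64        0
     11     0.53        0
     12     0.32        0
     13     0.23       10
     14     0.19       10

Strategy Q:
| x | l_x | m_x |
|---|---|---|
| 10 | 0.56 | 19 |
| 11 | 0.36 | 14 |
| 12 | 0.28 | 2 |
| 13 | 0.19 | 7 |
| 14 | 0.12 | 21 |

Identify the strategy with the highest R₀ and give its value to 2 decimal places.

20.09

Strategy P: R₀ = 0.64×0 + 0.53×0 + 0.32×0 + 0.23×10 + 0.19×10 = 4.2000
Strategy Q: R₀ = 0.56×19 + 0.36×14 + 0.28×2 + 0.19×7 + 0.12×21 = 20.0900
Highest R₀: strategy Q with 20.0900.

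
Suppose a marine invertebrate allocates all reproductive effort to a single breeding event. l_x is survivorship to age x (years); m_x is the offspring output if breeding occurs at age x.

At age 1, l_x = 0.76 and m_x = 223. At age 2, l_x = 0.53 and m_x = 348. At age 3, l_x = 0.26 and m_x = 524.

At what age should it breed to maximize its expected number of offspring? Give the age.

Expected offspring if breeding at age x = l_x × m_x:
  age 1: 0.76 × 223 = 169.480
  age 2: 0.53 × 348 = 184.440
  age 3: 0.26 × 524 = 136.240
Maximum at age 2 (184.440).

2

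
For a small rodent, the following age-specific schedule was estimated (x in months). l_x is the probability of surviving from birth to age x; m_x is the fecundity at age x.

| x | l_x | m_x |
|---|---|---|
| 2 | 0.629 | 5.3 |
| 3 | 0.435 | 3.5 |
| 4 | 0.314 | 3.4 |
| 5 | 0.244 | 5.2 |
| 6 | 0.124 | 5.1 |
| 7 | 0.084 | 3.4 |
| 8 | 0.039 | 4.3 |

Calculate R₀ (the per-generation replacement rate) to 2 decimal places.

8.28

R₀ = Σ l_x m_x:
  age 2: 0.629 × 5.3 = 3.3337
  age 3: 0.435 × 3.5 = 1.5225
  age 4: 0.314 × 3.4 = 1.0676
  age 5: 0.244 × 5.2 = 1.2688
  age 6: 0.124 × 5.1 = 0.6324
  age 7: 0.084 × 3.4 = 0.2856
  age 8: 0.039 × 4.3 = 0.1677
R₀ = 3.3337 + 1.5225 + 1.0676 + 1.2688 + 0.6324 + 0.2856 + 0.1677 = 8.2783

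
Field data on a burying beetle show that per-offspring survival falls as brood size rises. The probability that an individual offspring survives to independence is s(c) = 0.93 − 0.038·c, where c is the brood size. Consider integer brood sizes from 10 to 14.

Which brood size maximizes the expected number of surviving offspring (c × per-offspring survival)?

Expected surviving offspring = c × s(c):
  c=10: 10 × 0.550 = 5.500
  c=11: 11 × 0.512 = 5.632
  c=12: 12 × 0.474 = 5.688
  c=13: 13 × 0.436 = 5.668
  c=14: 14 × 0.398 = 5.572
Maximum at c = 12 (5.688 surviving offspring).

12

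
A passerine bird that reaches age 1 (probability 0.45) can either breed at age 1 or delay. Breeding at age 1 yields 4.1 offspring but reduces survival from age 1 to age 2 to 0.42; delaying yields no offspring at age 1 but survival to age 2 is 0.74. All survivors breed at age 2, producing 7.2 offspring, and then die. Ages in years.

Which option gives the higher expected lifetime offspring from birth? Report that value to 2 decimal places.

breed at age 1: R₀ = 0.45 × (4.1 + 0.42 × 7.2) = 0.45 × 7.1240 = 3.2058
delay to age 2: R₀ = 0.45 × (0.74 × 7.2) = 0.45 × 5.3280 = 2.3976
Higher: breed at age 1 (3.2058).

3.21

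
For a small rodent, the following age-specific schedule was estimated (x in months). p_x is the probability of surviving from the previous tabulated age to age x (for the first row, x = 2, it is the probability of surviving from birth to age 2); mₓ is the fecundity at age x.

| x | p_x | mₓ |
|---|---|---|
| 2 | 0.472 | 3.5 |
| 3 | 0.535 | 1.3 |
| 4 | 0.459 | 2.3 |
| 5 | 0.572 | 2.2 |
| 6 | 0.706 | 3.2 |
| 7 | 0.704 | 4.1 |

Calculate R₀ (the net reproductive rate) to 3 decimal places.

2.678

Survivorship from birth: l_x = p_2·p_3·…·p_x.
  l_2 = 0.47200
  l_3 = 0.25252
  l_4 = 0.11591
  l_5 = 0.06630
  l_6 = 0.04681
  l_7 = 0.03295
R₀ = Σ l_x mₓ:
  age 2: 0.47200 × 3.5 = 1.6520
  age 3: 0.25252 × 1.3 = 0.3283
  age 4: 0.11591 × 2.3 = 0.2666
  age 5: 0.06630 × 2.2 = 0.1459
  age 6: 0.04681 × 3.2 = 0.1498
  age 7: 0.03295 × 4.1 = 0.1351
R₀ = 1.6520 + 0.3283 + 0.2666 + 0.1459 + 0.1498 + 0.1351 = 2.6776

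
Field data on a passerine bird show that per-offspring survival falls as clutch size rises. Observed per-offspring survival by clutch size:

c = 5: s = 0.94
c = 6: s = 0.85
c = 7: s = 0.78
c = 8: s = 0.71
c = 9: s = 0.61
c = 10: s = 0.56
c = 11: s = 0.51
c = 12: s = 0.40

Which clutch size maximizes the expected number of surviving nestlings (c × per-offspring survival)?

8

Expected surviving nestlings = c × s(c):
  c=5: 5 × 0.94 = 4.700
  c=6: 6 × 0.85 = 5.100
  c=7: 7 × 0.78 = 5.460
  c=8: 8 × 0.71 = 5.680
  c=9: 9 × 0.61 = 5.490
  c=10: 10 × 0.56 = 5.600
  c=11: 11 × 0.51 = 5.610
  c=12: 12 × 0.40 = 4.800
Maximum at c = 8 (5.680 surviving nestlings).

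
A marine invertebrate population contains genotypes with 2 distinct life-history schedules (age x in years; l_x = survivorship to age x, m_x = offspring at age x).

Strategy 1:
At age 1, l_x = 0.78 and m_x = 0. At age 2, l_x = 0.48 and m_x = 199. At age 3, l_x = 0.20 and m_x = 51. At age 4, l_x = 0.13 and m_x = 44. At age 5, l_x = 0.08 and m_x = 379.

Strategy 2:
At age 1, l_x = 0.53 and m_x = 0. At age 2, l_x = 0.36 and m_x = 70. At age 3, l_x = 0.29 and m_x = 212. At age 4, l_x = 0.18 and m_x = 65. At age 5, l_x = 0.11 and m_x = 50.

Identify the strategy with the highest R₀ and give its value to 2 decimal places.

Strategy 1: R₀ = 0.78×0 + 0.48×199 + 0.20×51 + 0.13×44 + 0.08×379 = 141.7600
Strategy 2: R₀ = 0.53×0 + 0.36×70 + 0.29×212 + 0.18×65 + 0.11×50 = 103.8800
Highest R₀: strategy 1 with 141.7600.

141.76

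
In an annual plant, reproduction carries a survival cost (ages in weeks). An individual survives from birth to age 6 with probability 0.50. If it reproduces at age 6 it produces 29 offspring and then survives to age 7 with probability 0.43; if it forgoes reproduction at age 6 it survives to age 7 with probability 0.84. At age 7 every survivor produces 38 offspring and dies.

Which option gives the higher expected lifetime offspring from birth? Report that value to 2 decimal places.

breed at age 6: R₀ = 0.50 × (29 + 0.43 × 38) = 0.50 × 45.3400 = 22.6700
delay to age 7: R₀ = 0.50 × (0.84 × 38) = 0.50 × 31.9200 = 15.9600
Higher: breed at age 6 (22.6700).

22.67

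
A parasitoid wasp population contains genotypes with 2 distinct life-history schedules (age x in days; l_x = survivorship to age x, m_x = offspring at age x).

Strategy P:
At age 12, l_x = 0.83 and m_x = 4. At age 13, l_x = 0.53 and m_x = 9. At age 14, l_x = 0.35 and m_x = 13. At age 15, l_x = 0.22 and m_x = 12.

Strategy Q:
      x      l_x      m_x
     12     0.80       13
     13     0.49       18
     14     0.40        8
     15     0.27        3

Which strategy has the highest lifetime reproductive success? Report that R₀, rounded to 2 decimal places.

23.23

Strategy P: R₀ = 0.83×4 + 0.53×9 + 0.35×13 + 0.22×12 = 15.2800
Strategy Q: R₀ = 0.80×13 + 0.49×18 + 0.40×8 + 0.27×3 = 23.2300
Highest R₀: strategy Q with 23.2300.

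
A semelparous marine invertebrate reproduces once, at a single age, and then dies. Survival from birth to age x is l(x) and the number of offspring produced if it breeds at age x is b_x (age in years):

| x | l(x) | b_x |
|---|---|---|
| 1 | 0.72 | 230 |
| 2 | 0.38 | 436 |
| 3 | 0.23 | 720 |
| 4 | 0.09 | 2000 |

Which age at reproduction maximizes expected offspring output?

Expected offspring if breeding at age x = l(x) × b_x:
  age 1: 0.72 × 230 = 165.600
  age 2: 0.38 × 436 = 165.680
  age 3: 0.23 × 720 = 165.600
  age 4: 0.09 × 2000 = 180.000
Maximum at age 4 (180.000).

4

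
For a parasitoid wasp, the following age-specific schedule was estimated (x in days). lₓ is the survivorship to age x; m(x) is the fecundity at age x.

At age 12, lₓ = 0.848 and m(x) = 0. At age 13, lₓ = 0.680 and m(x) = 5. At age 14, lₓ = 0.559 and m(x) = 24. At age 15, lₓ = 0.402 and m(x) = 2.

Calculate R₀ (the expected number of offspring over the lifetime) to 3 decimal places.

17.620

R₀ = Σ lₓ m(x):
  age 12: 0.848 × 0 = 0.0000
  age 13: 0.680 × 5 = 3.4000
  age 14: 0.559 × 24 = 13.4160
  age 15: 0.402 × 2 = 0.8040
R₀ = 0.0000 + 3.4000 + 13.4160 + 0.8040 = 17.6200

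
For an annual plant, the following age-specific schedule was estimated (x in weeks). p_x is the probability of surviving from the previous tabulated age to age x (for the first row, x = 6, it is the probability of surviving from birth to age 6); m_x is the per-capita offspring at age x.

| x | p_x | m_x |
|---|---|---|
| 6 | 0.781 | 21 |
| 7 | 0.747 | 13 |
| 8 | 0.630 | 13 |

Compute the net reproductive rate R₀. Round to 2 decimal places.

28.76

Survivorship from birth: l_x = p_6·p_7·…·p_x.
  l_6 = 0.78100
  l_7 = 0.58341
  l_8 = 0.36755
R₀ = Σ l_x m_x:
  age 6: 0.78100 × 21 = 16.4010
  age 7: 0.58341 × 13 = 7.5843
  age 8: 0.36755 × 13 = 4.7782
R₀ = 16.4010 + 7.5843 + 4.7782 = 28.7635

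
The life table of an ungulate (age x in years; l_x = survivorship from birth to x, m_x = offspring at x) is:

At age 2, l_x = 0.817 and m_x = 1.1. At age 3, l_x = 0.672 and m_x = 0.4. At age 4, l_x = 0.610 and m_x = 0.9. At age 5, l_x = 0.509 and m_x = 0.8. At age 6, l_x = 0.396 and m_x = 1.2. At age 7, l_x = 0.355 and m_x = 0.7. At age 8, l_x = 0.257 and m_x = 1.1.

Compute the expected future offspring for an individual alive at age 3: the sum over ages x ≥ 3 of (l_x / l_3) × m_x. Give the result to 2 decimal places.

3.32

l_3 = 0.672. Conditional survival from age 3 to x is l_x / l_3.
  x=3: (0.672/0.672) × 0.4 = 0.4000
  x=4: (0.610/0.672) × 0.9 = 0.8170
  x=5: (0.509/0.672) × 0.8 = 0.6060
  x=6: (0.396/0.672) × 1.2 = 0.7071
  x=7: (0.355/0.672) × 0.7 = 0.3698
  x=8: (0.257/0.672) × 1.1 = 0.4207
Sum = 0.4000 + 0.8170 + 0.6060 + 0.7071 + 0.3698 + 0.4207 = 3.3205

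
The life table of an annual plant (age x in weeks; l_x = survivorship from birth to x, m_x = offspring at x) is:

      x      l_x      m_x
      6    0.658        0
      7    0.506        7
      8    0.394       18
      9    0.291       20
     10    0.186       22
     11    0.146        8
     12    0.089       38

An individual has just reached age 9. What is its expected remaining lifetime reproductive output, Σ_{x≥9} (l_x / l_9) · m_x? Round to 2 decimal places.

l_9 = 0.291. Conditional survival from age 9 to x is l_x / l_9.
  x=9: (0.291/0.291) × 20 = 20.0000
  x=10: (0.186/0.291) × 22 = 14.0619
  x=11: (0.146/0.291) × 8 = 4.0137
  x=12: (0.089/0.291) × 38 = 11.6220
Sum = 20.0000 + 14.0619 + 4.0137 + 11.6220 = 49.6976

49.70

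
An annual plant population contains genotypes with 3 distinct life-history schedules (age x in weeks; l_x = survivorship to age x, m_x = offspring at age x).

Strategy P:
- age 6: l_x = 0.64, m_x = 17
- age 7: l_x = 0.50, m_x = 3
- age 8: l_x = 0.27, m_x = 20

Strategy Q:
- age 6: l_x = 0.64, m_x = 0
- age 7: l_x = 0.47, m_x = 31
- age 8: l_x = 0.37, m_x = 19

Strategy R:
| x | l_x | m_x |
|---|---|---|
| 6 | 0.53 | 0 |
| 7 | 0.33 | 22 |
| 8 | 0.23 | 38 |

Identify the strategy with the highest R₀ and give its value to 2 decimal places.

Strategy P: R₀ = 0.64×17 + 0.50×3 + 0.27×20 = 17.7800
Strategy Q: R₀ = 0.64×0 + 0.47×31 + 0.37×19 = 21.6000
Strategy R: R₀ = 0.53×0 + 0.33×22 + 0.23×38 = 16.0000
Highest R₀: strategy Q with 21.6000.

21.60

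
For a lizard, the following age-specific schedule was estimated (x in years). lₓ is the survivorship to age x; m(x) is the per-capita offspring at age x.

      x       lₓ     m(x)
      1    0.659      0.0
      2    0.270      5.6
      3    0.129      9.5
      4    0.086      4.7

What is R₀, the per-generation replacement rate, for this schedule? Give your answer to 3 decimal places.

3.142

R₀ = Σ lₓ m(x):
  age 1: 0.659 × 0.0 = 0.0000
  age 2: 0.270 × 5.6 = 1.5120
  age 3: 0.129 × 9.5 = 1.2255
  age 4: 0.086 × 4.7 = 0.4042
R₀ = 0.0000 + 1.5120 + 1.2255 + 0.4042 = 3.1417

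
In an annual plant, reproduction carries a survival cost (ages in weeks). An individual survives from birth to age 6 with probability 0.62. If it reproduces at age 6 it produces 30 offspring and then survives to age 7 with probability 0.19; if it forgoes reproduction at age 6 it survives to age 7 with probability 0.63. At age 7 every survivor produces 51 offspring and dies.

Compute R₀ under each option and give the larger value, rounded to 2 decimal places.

breed at age 6: R₀ = 0.62 × (30 + 0.19 × 51) = 0.62 × 39.6900 = 24.6078
delay to age 7: R₀ = 0.62 × (0.63 × 51) = 0.62 × 32.1300 = 19.9206
Higher: breed at age 6 (24.6078).

24.61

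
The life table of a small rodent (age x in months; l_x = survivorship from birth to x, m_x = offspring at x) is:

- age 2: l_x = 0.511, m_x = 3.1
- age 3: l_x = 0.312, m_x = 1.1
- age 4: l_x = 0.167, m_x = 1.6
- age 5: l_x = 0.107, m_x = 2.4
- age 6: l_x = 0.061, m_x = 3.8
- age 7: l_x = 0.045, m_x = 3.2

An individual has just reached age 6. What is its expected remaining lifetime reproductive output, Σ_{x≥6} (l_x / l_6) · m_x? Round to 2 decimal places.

6.16

l_6 = 0.061. Conditional survival from age 6 to x is l_x / l_6.
  x=6: (0.061/0.061) × 3.8 = 3.8000
  x=7: (0.045/0.061) × 3.2 = 2.3607
Sum = 3.8000 + 2.3607 = 6.1607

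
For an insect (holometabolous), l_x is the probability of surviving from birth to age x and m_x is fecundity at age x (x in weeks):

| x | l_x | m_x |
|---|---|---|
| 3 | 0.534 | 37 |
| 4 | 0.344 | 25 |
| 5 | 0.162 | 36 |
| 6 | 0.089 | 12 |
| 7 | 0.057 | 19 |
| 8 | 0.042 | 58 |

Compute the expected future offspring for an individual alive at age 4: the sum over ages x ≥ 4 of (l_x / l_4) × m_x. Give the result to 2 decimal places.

l_4 = 0.344. Conditional survival from age 4 to x is l_x / l_4.
  x=4: (0.344/0.344) × 25 = 25.0000
  x=5: (0.162/0.344) × 36 = 16.9535
  x=6: (0.089/0.344) × 12 = 3.1047
  x=7: (0.057/0.344) × 19 = 3.1483
  x=8: (0.042/0.344) × 58 = 7.0814
Sum = 25.0000 + 16.9535 + 3.1047 + 3.1483 + 7.0814 = 55.2878

55.29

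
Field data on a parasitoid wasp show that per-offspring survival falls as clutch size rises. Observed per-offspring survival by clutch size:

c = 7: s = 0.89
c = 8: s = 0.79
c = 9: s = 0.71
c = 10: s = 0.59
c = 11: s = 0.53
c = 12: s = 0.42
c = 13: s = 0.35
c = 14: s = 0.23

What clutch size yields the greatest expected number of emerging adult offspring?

Expected emerging adult offspring = c × s(c):
  c=7: 7 × 0.89 = 6.230
  c=8: 8 × 0.79 = 6.320
  c=9: 9 × 0.71 = 6.390
  c=10: 10 × 0.59 = 5.900
  c=11: 11 × 0.53 = 5.830
  c=12: 12 × 0.42 = 5.040
  c=13: 13 × 0.35 = 4.550
  c=14: 14 × 0.23 = 3.220
Maximum at c = 9 (6.390 emerging adult offspring).

9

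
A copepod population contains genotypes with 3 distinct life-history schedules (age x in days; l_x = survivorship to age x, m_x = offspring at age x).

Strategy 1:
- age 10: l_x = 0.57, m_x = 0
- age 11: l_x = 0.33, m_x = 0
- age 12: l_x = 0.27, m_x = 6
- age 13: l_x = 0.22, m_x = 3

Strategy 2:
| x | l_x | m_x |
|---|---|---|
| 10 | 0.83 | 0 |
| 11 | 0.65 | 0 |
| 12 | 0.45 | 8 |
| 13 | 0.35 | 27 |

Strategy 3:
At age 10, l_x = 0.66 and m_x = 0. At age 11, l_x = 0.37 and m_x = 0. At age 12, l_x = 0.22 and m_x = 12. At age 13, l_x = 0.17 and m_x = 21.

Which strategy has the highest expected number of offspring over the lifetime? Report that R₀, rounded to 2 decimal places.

13.05

Strategy 1: R₀ = 0.57×0 + 0.33×0 + 0.27×6 + 0.22×3 = 2.2800
Strategy 2: R₀ = 0.83×0 + 0.65×0 + 0.45×8 + 0.35×27 = 13.0500
Strategy 3: R₀ = 0.66×0 + 0.37×0 + 0.22×12 + 0.17×21 = 6.2100
Highest R₀: strategy 2 with 13.0500.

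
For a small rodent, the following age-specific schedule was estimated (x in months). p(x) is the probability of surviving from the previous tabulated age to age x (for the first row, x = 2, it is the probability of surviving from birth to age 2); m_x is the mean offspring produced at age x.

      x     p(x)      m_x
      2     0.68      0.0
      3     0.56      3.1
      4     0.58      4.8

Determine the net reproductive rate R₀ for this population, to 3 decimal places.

2.241

Survivorship from birth: l_x = p_2·p_3·…·p_x.
  l_2 = 0.68000
  l_3 = 0.38080
  l_4 = 0.22086
R₀ = Σ l_x m_x:
  age 2: 0.68000 × 0.0 = 0.0000
  age 3: 0.38080 × 3.1 = 1.1805
  age 4: 0.22086 × 4.8 = 1.0601
R₀ = 0.0000 + 1.1805 + 1.0601 = 2.2406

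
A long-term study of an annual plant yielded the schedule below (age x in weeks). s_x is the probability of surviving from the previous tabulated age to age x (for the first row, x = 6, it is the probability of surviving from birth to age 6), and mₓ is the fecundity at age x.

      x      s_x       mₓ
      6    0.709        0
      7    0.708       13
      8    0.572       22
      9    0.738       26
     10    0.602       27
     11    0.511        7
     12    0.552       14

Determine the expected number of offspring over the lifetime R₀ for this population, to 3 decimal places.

22.756

Survivorship from birth: l_x = s_6·s_7·…·s_x.
  l_6 = 0.70900
  l_7 = 0.50197
  l_8 = 0.28713
  l_9 = 0.21190
  l_10 = 0.12756
  l_11 = 0.06519
  l_12 = 0.03598
R₀ = Σ l_x mₓ:
  age 6: 0.70900 × 0 = 0.0000
  age 7: 0.50197 × 13 = 6.5256
  age 8: 0.28713 × 22 = 6.3169
  age 9: 0.21190 × 26 = 5.5094
  age 10: 0.12756 × 27 = 3.4441
  age 11: 0.06519 × 7 = 0.4563
  age 12: 0.03598 × 14 = 0.5037
R₀ = 0.0000 + 6.5256 + 6.3169 + 5.5094 + 3.4441 + 0.4563 + 0.5037 = 22.7560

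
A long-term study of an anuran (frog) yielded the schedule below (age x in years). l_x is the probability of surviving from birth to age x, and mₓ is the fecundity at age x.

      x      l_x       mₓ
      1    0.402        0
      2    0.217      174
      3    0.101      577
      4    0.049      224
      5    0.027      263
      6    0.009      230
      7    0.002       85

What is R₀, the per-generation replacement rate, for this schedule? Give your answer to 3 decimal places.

116.352

R₀ = Σ l_x mₓ:
  age 1: 0.402 × 0 = 0.0000
  age 2: 0.217 × 174 = 37.7580
  age 3: 0.101 × 577 = 58.2770
  age 4: 0.049 × 224 = 10.9760
  age 5: 0.027 × 263 = 7.1010
  age 6: 0.009 × 230 = 2.0700
  age 7: 0.002 × 85 = 0.1700
R₀ = 0.0000 + 37.7580 + 58.2770 + 10.9760 + 7.1010 + 2.0700 + 0.1700 = 116.3520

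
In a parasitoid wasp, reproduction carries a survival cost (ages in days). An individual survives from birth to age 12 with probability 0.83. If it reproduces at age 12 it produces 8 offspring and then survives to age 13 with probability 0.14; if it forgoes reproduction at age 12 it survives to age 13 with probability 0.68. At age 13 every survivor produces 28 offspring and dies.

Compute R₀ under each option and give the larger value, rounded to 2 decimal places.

15.80

breed at age 12: R₀ = 0.83 × (8 + 0.14 × 28) = 0.83 × 11.9200 = 9.8936
delay to age 13: R₀ = 0.83 × (0.68 × 28) = 0.83 × 19.0400 = 15.8032
Higher: delay to age 13 (15.8032).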